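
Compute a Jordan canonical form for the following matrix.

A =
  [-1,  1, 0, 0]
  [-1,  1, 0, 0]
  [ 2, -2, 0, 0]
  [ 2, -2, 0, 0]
J_2(0) ⊕ J_1(0) ⊕ J_1(0)

The characteristic polynomial is
  det(x·I − A) = x^4

Eigenvalues and multiplicities (the geometric multiplicity of λ is n − rank(A − λI), which equals the number of Jordan blocks for λ):
  λ = 0: algebraic multiplicity = 4, geometric multiplicity = 3

Determining the block sizes for each eigenvalue:
  λ = 0: 3 blocks summing to 4 forces exactly one block of size 2 and the rest size 1 → block sizes [2, 1, 1]

Assembling the blocks gives a Jordan form
J =
  [0, 1, 0, 0]
  [0, 0, 0, 0]
  [0, 0, 0, 0]
  [0, 0, 0, 0]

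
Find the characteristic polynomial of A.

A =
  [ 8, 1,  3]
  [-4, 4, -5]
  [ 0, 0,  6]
x^3 - 18*x^2 + 108*x - 216

Expanding det(x·I − A) (e.g. by cofactor expansion or by noting that A is similar to its Jordan form J, which has the same characteristic polynomial as A) gives
  χ_A(x) = x^3 - 18*x^2 + 108*x - 216
which factors as (x - 6)^3. The eigenvalues (with algebraic multiplicities) are λ = 6 with multiplicity 3.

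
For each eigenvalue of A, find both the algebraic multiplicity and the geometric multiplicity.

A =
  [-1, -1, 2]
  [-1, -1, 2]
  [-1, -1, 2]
λ = 0: alg = 3, geom = 2

Step 1 — factor the characteristic polynomial to read off the algebraic multiplicities:
  χ_A(x) = x^3

Step 2 — compute geometric multiplicities via the rank-nullity identity g(λ) = n − rank(A − λI):
  rank(A − (0)·I) = 1, so dim ker(A − (0)·I) = n − 1 = 2

Summary:
  λ = 0: algebraic multiplicity = 3, geometric multiplicity = 2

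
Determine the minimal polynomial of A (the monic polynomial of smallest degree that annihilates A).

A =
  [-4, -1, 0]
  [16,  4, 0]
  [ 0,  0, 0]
x^2

The characteristic polynomial is χ_A(x) = x^3, so the eigenvalues are known. The minimal polynomial is
  m_A(x) = Π_λ (x − λ)^{k_λ}
where k_λ is the size of the *largest* Jordan block for λ (equivalently, the smallest k with (A − λI)^k v = 0 for every generalised eigenvector v of λ).

  λ = 0: largest Jordan block has size 2, contributing (x − 0)^2

So m_A(x) = x^2 = x^2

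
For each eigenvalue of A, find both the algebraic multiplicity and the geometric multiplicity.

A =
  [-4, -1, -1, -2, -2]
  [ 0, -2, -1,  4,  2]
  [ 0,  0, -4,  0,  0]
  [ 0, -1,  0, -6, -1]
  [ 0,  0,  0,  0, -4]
λ = -4: alg = 5, geom = 2

Step 1 — factor the characteristic polynomial to read off the algebraic multiplicities:
  χ_A(x) = (x + 4)^5

Step 2 — compute geometric multiplicities via the rank-nullity identity g(λ) = n − rank(A − λI):
  rank(A − (-4)·I) = 3, so dim ker(A − (-4)·I) = n − 3 = 2

Summary:
  λ = -4: algebraic multiplicity = 5, geometric multiplicity = 2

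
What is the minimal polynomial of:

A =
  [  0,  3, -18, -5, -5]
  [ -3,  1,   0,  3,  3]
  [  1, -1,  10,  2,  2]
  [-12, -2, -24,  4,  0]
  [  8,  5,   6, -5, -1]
x^4 - 10*x^3 + 33*x^2 - 40*x + 16

The characteristic polynomial is χ_A(x) = (x - 4)^3*(x - 1)^2, so the eigenvalues are known. The minimal polynomial is
  m_A(x) = Π_λ (x − λ)^{k_λ}
where k_λ is the size of the *largest* Jordan block for λ (equivalently, the smallest k with (A − λI)^k v = 0 for every generalised eigenvector v of λ).

  λ = 1: largest Jordan block has size 2, contributing (x − 1)^2
  λ = 4: largest Jordan block has size 2, contributing (x − 4)^2

So m_A(x) = (x - 4)^2*(x - 1)^2 = x^4 - 10*x^3 + 33*x^2 - 40*x + 16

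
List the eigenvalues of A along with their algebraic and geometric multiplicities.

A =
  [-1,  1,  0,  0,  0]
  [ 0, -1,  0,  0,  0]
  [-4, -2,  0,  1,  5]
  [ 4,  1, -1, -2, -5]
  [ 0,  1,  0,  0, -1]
λ = -1: alg = 5, geom = 3

Step 1 — factor the characteristic polynomial to read off the algebraic multiplicities:
  χ_A(x) = (x + 1)^5

Step 2 — compute geometric multiplicities via the rank-nullity identity g(λ) = n − rank(A − λI):
  rank(A − (-1)·I) = 2, so dim ker(A − (-1)·I) = n − 2 = 3

Summary:
  λ = -1: algebraic multiplicity = 5, geometric multiplicity = 3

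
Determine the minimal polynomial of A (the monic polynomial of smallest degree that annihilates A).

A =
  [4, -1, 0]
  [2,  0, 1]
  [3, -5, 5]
x^3 - 9*x^2 + 27*x - 27

The characteristic polynomial is χ_A(x) = (x - 3)^3, so the eigenvalues are known. The minimal polynomial is
  m_A(x) = Π_λ (x − λ)^{k_λ}
where k_λ is the size of the *largest* Jordan block for λ (equivalently, the smallest k with (A − λI)^k v = 0 for every generalised eigenvector v of λ).

  λ = 3: largest Jordan block has size 3, contributing (x − 3)^3

So m_A(x) = (x - 3)^3 = x^3 - 9*x^2 + 27*x - 27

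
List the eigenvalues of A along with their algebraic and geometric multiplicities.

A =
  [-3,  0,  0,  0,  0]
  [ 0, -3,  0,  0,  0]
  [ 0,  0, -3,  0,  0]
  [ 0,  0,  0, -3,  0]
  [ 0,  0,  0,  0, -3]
λ = -3: alg = 5, geom = 5

Step 1 — factor the characteristic polynomial to read off the algebraic multiplicities:
  χ_A(x) = (x + 3)^5

Step 2 — compute geometric multiplicities via the rank-nullity identity g(λ) = n − rank(A − λI):
  rank(A − (-3)·I) = 0, so dim ker(A − (-3)·I) = n − 0 = 5

Summary:
  λ = -3: algebraic multiplicity = 5, geometric multiplicity = 5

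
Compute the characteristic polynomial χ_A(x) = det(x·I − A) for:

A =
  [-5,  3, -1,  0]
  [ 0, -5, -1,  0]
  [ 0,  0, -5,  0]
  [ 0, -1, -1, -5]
x^4 + 20*x^3 + 150*x^2 + 500*x + 625

Expanding det(x·I − A) (e.g. by cofactor expansion or by noting that A is similar to its Jordan form J, which has the same characteristic polynomial as A) gives
  χ_A(x) = x^4 + 20*x^3 + 150*x^2 + 500*x + 625
which factors as (x + 5)^4. The eigenvalues (with algebraic multiplicities) are λ = -5 with multiplicity 4.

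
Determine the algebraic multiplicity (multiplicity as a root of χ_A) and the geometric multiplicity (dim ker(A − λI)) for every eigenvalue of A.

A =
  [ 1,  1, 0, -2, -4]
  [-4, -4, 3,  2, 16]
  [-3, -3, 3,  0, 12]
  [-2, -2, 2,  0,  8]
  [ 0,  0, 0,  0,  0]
λ = 0: alg = 5, geom = 3

Step 1 — factor the characteristic polynomial to read off the algebraic multiplicities:
  χ_A(x) = x^5

Step 2 — compute geometric multiplicities via the rank-nullity identity g(λ) = n − rank(A − λI):
  rank(A − (0)·I) = 2, so dim ker(A − (0)·I) = n − 2 = 3

Summary:
  λ = 0: algebraic multiplicity = 5, geometric multiplicity = 3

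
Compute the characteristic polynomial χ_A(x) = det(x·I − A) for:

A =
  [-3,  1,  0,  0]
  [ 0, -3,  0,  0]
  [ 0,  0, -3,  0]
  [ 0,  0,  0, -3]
x^4 + 12*x^3 + 54*x^2 + 108*x + 81

Expanding det(x·I − A) (e.g. by cofactor expansion or by noting that A is similar to its Jordan form J, which has the same characteristic polynomial as A) gives
  χ_A(x) = x^4 + 12*x^3 + 54*x^2 + 108*x + 81
which factors as (x + 3)^4. The eigenvalues (with algebraic multiplicities) are λ = -3 with multiplicity 4.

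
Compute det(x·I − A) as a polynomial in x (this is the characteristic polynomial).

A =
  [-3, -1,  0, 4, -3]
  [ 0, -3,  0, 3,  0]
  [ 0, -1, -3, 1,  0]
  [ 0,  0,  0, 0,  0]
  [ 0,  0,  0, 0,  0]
x^5 + 9*x^4 + 27*x^3 + 27*x^2

Expanding det(x·I − A) (e.g. by cofactor expansion or by noting that A is similar to its Jordan form J, which has the same characteristic polynomial as A) gives
  χ_A(x) = x^5 + 9*x^4 + 27*x^3 + 27*x^2
which factors as x^2*(x + 3)^3. The eigenvalues (with algebraic multiplicities) are λ = -3 with multiplicity 3, λ = 0 with multiplicity 2.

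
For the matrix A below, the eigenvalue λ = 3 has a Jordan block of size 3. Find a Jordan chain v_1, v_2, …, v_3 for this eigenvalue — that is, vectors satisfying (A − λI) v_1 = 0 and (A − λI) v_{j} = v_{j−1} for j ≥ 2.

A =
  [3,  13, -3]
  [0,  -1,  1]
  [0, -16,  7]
A Jordan chain for λ = 3 of length 3:
v_1 = (-4, 0, 0)ᵀ
v_2 = (13, -4, -16)ᵀ
v_3 = (0, 1, 0)ᵀ

Let N = A − (3)·I. We want v_3 with N^3 v_3 = 0 but N^2 v_3 ≠ 0; then v_{j-1} := N · v_j for j = 3, …, 2.

Pick v_3 = (0, 1, 0)ᵀ.
Then v_2 = N · v_3 = (13, -4, -16)ᵀ.
Then v_1 = N · v_2 = (-4, 0, 0)ᵀ.

Sanity check: (A − (3)·I) v_1 = (0, 0, 0)ᵀ = 0. ✓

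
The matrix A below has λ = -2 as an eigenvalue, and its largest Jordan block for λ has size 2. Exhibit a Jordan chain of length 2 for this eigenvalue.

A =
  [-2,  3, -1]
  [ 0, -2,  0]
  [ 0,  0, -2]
A Jordan chain for λ = -2 of length 2:
v_1 = (3, 0, 0)ᵀ
v_2 = (0, 1, 0)ᵀ

Let N = A − (-2)·I. We want v_2 with N^2 v_2 = 0 but N^1 v_2 ≠ 0; then v_{j-1} := N · v_j for j = 2, …, 2.

Pick v_2 = (0, 1, 0)ᵀ.
Then v_1 = N · v_2 = (3, 0, 0)ᵀ.

Sanity check: (A − (-2)·I) v_1 = (0, 0, 0)ᵀ = 0. ✓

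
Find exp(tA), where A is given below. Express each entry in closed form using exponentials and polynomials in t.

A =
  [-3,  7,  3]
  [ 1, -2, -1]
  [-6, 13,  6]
e^{tA} =
  [-t - 2*exp(t) + 3, 3*t + 4*exp(t) - 4, t + 2*exp(t) - 2]
  [exp(t) - 1, 3 - 2*exp(t), 1 - exp(t)]
  [-t - 5*exp(t) + 5, 3*t + 10*exp(t) - 10, t + 5*exp(t) - 4]

Strategy: write A = P · J · P⁻¹ where J is a Jordan canonical form, so e^{tA} = P · e^{tJ} · P⁻¹, and e^{tJ} can be computed block-by-block.

A has Jordan form
J =
  [0, 1, 0]
  [0, 0, 0]
  [0, 0, 1]
(up to reordering of blocks).

Per-block formulas:
  For a 2×2 Jordan block J_2(0): exp(t · J_2(0)) = e^(0t)·(I + t·N), where N is the 2×2 nilpotent shift.
  For a 1×1 block at λ = 1: exp(t · [1]) = [e^(1t)].

After assembling e^{tJ} and conjugating by P, we get:

e^{tA} =
  [-t - 2*exp(t) + 3, 3*t + 4*exp(t) - 4, t + 2*exp(t) - 2]
  [exp(t) - 1, 3 - 2*exp(t), 1 - exp(t)]
  [-t - 5*exp(t) + 5, 3*t + 10*exp(t) - 10, t + 5*exp(t) - 4]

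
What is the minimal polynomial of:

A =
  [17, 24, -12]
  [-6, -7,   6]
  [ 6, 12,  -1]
x^2 - 4*x - 5

The characteristic polynomial is χ_A(x) = (x - 5)^2*(x + 1), so the eigenvalues are known. The minimal polynomial is
  m_A(x) = Π_λ (x − λ)^{k_λ}
where k_λ is the size of the *largest* Jordan block for λ (equivalently, the smallest k with (A − λI)^k v = 0 for every generalised eigenvector v of λ).

  λ = -1: largest Jordan block has size 1, contributing (x + 1)
  λ = 5: largest Jordan block has size 1, contributing (x − 5)

So m_A(x) = (x - 5)*(x + 1) = x^2 - 4*x - 5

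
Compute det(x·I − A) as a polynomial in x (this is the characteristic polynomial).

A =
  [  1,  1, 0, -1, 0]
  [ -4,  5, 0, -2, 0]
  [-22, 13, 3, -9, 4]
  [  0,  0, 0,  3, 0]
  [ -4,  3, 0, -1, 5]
x^5 - 17*x^4 + 114*x^3 - 378*x^2 + 621*x - 405

Expanding det(x·I − A) (e.g. by cofactor expansion or by noting that A is similar to its Jordan form J, which has the same characteristic polynomial as A) gives
  χ_A(x) = x^5 - 17*x^4 + 114*x^3 - 378*x^2 + 621*x - 405
which factors as (x - 5)*(x - 3)^4. The eigenvalues (with algebraic multiplicities) are λ = 3 with multiplicity 4, λ = 5 with multiplicity 1.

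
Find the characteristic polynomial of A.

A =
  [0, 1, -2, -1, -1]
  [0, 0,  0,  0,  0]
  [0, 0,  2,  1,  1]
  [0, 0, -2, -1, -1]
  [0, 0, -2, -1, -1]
x^5

Expanding det(x·I − A) (e.g. by cofactor expansion or by noting that A is similar to its Jordan form J, which has the same characteristic polynomial as A) gives
  χ_A(x) = x^5
which factors as x^5. The eigenvalues (with algebraic multiplicities) are λ = 0 with multiplicity 5.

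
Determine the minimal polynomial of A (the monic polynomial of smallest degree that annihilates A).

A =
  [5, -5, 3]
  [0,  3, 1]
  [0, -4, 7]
x^3 - 15*x^2 + 75*x - 125

The characteristic polynomial is χ_A(x) = (x - 5)^3, so the eigenvalues are known. The minimal polynomial is
  m_A(x) = Π_λ (x − λ)^{k_λ}
where k_λ is the size of the *largest* Jordan block for λ (equivalently, the smallest k with (A − λI)^k v = 0 for every generalised eigenvector v of λ).

  λ = 5: largest Jordan block has size 3, contributing (x − 5)^3

So m_A(x) = (x - 5)^3 = x^3 - 15*x^2 + 75*x - 125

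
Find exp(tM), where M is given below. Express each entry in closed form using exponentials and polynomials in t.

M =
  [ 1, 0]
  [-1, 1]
e^{tM} =
  [exp(t), 0]
  [-t*exp(t), exp(t)]

Strategy: write M = P · J · P⁻¹ where J is a Jordan canonical form, so e^{tM} = P · e^{tJ} · P⁻¹, and e^{tJ} can be computed block-by-block.

M has Jordan form
J =
  [1, 1]
  [0, 1]
(up to reordering of blocks).

Per-block formulas:
  For a 2×2 Jordan block J_2(1): exp(t · J_2(1)) = e^(1t)·(I + t·N), where N is the 2×2 nilpotent shift.

After assembling e^{tJ} and conjugating by P, we get:

e^{tM} =
  [exp(t), 0]
  [-t*exp(t), exp(t)]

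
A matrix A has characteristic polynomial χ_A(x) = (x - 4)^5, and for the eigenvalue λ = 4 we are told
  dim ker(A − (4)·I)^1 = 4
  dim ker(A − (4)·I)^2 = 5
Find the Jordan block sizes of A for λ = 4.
Block sizes for λ = 4: [2, 1, 1, 1]

From the dimensions of kernels of powers, the number of Jordan blocks of size at least j is d_j − d_{j−1} where d_j = dim ker(N^j) (with d_0 = 0). Computing the differences gives [4, 1].
The number of blocks of size exactly k is (#blocks of size ≥ k) − (#blocks of size ≥ k + 1), so the partition is: 3 block(s) of size 1, 1 block(s) of size 2.
In nonincreasing order the block sizes are [2, 1, 1, 1].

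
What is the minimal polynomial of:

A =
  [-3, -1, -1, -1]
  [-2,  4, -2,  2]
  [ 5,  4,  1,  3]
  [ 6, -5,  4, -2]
x^2

The characteristic polynomial is χ_A(x) = x^4, so the eigenvalues are known. The minimal polynomial is
  m_A(x) = Π_λ (x − λ)^{k_λ}
where k_λ is the size of the *largest* Jordan block for λ (equivalently, the smallest k with (A − λI)^k v = 0 for every generalised eigenvector v of λ).

  λ = 0: largest Jordan block has size 2, contributing (x − 0)^2

So m_A(x) = x^2 = x^2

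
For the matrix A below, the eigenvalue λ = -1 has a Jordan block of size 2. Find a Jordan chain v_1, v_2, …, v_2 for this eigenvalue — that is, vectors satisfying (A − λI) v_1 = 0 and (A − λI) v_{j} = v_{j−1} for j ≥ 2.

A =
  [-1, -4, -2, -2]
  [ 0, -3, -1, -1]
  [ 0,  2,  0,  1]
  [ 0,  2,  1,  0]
A Jordan chain for λ = -1 of length 2:
v_1 = (-4, -2, 2, 2)ᵀ
v_2 = (0, 1, 0, 0)ᵀ

Let N = A − (-1)·I. We want v_2 with N^2 v_2 = 0 but N^1 v_2 ≠ 0; then v_{j-1} := N · v_j for j = 2, …, 2.

Pick v_2 = (0, 1, 0, 0)ᵀ.
Then v_1 = N · v_2 = (-4, -2, 2, 2)ᵀ.

Sanity check: (A − (-1)·I) v_1 = (0, 0, 0, 0)ᵀ = 0. ✓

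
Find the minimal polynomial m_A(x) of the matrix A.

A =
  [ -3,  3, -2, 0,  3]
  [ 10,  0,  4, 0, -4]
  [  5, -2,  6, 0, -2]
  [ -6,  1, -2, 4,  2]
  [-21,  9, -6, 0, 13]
x^3 - 12*x^2 + 48*x - 64

The characteristic polynomial is χ_A(x) = (x - 4)^5, so the eigenvalues are known. The minimal polynomial is
  m_A(x) = Π_λ (x − λ)^{k_λ}
where k_λ is the size of the *largest* Jordan block for λ (equivalently, the smallest k with (A − λI)^k v = 0 for every generalised eigenvector v of λ).

  λ = 4: largest Jordan block has size 3, contributing (x − 4)^3

So m_A(x) = (x - 4)^3 = x^3 - 12*x^2 + 48*x - 64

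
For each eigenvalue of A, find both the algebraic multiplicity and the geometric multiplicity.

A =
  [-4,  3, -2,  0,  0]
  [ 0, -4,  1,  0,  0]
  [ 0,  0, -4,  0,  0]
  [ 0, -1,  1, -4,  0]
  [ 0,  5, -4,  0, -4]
λ = -4: alg = 5, geom = 3

Step 1 — factor the characteristic polynomial to read off the algebraic multiplicities:
  χ_A(x) = (x + 4)^5

Step 2 — compute geometric multiplicities via the rank-nullity identity g(λ) = n − rank(A − λI):
  rank(A − (-4)·I) = 2, so dim ker(A − (-4)·I) = n − 2 = 3

Summary:
  λ = -4: algebraic multiplicity = 5, geometric multiplicity = 3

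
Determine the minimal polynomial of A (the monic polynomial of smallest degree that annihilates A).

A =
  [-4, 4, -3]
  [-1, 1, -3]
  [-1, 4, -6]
x^2 + 6*x + 9

The characteristic polynomial is χ_A(x) = (x + 3)^3, so the eigenvalues are known. The minimal polynomial is
  m_A(x) = Π_λ (x − λ)^{k_λ}
where k_λ is the size of the *largest* Jordan block for λ (equivalently, the smallest k with (A − λI)^k v = 0 for every generalised eigenvector v of λ).

  λ = -3: largest Jordan block has size 2, contributing (x + 3)^2

So m_A(x) = (x + 3)^2 = x^2 + 6*x + 9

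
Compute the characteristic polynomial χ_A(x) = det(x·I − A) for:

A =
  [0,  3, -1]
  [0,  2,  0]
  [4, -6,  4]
x^3 - 6*x^2 + 12*x - 8

Expanding det(x·I − A) (e.g. by cofactor expansion or by noting that A is similar to its Jordan form J, which has the same characteristic polynomial as A) gives
  χ_A(x) = x^3 - 6*x^2 + 12*x - 8
which factors as (x - 2)^3. The eigenvalues (with algebraic multiplicities) are λ = 2 with multiplicity 3.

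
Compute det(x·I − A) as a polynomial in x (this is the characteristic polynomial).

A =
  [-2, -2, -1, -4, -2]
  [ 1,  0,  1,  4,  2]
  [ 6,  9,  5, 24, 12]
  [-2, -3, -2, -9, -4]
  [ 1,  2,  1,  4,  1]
x^5 + 5*x^4 + 10*x^3 + 10*x^2 + 5*x + 1

Expanding det(x·I − A) (e.g. by cofactor expansion or by noting that A is similar to its Jordan form J, which has the same characteristic polynomial as A) gives
  χ_A(x) = x^5 + 5*x^4 + 10*x^3 + 10*x^2 + 5*x + 1
which factors as (x + 1)^5. The eigenvalues (with algebraic multiplicities) are λ = -1 with multiplicity 5.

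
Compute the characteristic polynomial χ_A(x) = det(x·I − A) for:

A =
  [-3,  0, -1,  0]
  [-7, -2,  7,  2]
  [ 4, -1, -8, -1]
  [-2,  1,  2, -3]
x^4 + 16*x^3 + 96*x^2 + 256*x + 256

Expanding det(x·I − A) (e.g. by cofactor expansion or by noting that A is similar to its Jordan form J, which has the same characteristic polynomial as A) gives
  χ_A(x) = x^4 + 16*x^3 + 96*x^2 + 256*x + 256
which factors as (x + 4)^4. The eigenvalues (with algebraic multiplicities) are λ = -4 with multiplicity 4.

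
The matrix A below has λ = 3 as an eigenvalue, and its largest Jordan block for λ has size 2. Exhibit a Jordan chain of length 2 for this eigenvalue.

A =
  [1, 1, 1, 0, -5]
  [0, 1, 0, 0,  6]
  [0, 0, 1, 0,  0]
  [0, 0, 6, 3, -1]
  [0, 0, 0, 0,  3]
A Jordan chain for λ = 3 of length 2:
v_1 = (0, 0, 0, 1, 0)ᵀ
v_2 = (1, -3, 0, 0, -1)ᵀ

Let N = A − (3)·I. We want v_2 with N^2 v_2 = 0 but N^1 v_2 ≠ 0; then v_{j-1} := N · v_j for j = 2, …, 2.

Pick v_2 = (1, -3, 0, 0, -1)ᵀ.
Then v_1 = N · v_2 = (0, 0, 0, 1, 0)ᵀ.

Sanity check: (A − (3)·I) v_1 = (0, 0, 0, 0, 0)ᵀ = 0. ✓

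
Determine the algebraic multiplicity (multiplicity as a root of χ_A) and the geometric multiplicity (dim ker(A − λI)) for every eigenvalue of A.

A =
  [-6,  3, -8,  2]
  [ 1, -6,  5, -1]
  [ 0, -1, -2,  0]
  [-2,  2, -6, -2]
λ = -4: alg = 4, geom = 2

Step 1 — factor the characteristic polynomial to read off the algebraic multiplicities:
  χ_A(x) = (x + 4)^4

Step 2 — compute geometric multiplicities via the rank-nullity identity g(λ) = n − rank(A − λI):
  rank(A − (-4)·I) = 2, so dim ker(A − (-4)·I) = n − 2 = 2

Summary:
  λ = -4: algebraic multiplicity = 4, geometric multiplicity = 2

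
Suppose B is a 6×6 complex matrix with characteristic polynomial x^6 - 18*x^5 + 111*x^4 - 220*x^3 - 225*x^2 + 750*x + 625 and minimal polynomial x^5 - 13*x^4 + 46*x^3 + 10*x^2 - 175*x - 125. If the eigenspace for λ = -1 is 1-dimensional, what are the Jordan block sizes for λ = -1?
Block sizes for λ = -1: [2]

Step 1 — from the characteristic polynomial, algebraic multiplicity of λ = -1 is 2. From dim ker(B − (-1)·I) = 1, there are exactly 1 Jordan blocks for λ = -1.
Step 2 — from the minimal polynomial, the factor (x + 1)^2 tells us the largest block for λ = -1 has size 2.
Step 3 — with total size 2, 1 blocks, and largest block 2, the block sizes (in nonincreasing order) are [2].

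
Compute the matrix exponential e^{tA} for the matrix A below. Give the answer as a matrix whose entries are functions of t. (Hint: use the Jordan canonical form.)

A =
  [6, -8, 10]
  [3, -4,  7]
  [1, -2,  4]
e^{tA} =
  [t^2*exp(2*t) + 4*t*exp(2*t) + exp(2*t), -2*t^2*exp(2*t) - 8*t*exp(2*t), 2*t^2*exp(2*t) + 10*t*exp(2*t)]
  [t^2*exp(2*t)/2 + 3*t*exp(2*t), -t^2*exp(2*t) - 6*t*exp(2*t) + exp(2*t), t^2*exp(2*t) + 7*t*exp(2*t)]
  [t*exp(2*t), -2*t*exp(2*t), 2*t*exp(2*t) + exp(2*t)]

Strategy: write A = P · J · P⁻¹ where J is a Jordan canonical form, so e^{tA} = P · e^{tJ} · P⁻¹, and e^{tJ} can be computed block-by-block.

A has Jordan form
J =
  [2, 1, 0]
  [0, 2, 1]
  [0, 0, 2]
(up to reordering of blocks).

Per-block formulas:
  For a 3×3 Jordan block J_3(2): exp(t · J_3(2)) = e^(2t)·(I + t·N + (t^2/2)·N^2), where N is the 3×3 nilpotent shift.

After assembling e^{tJ} and conjugating by P, we get:

e^{tA} =
  [t^2*exp(2*t) + 4*t*exp(2*t) + exp(2*t), -2*t^2*exp(2*t) - 8*t*exp(2*t), 2*t^2*exp(2*t) + 10*t*exp(2*t)]
  [t^2*exp(2*t)/2 + 3*t*exp(2*t), -t^2*exp(2*t) - 6*t*exp(2*t) + exp(2*t), t^2*exp(2*t) + 7*t*exp(2*t)]
  [t*exp(2*t), -2*t*exp(2*t), 2*t*exp(2*t) + exp(2*t)]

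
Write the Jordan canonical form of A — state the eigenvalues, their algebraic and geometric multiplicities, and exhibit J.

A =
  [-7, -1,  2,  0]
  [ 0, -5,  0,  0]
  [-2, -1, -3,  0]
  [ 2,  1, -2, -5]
J_2(-5) ⊕ J_1(-5) ⊕ J_1(-5)

The characteristic polynomial is
  det(x·I − A) = x^4 + 20*x^3 + 150*x^2 + 500*x + 625 = (x + 5)^4

Eigenvalues and multiplicities (the geometric multiplicity of λ is n − rank(A − λI), which equals the number of Jordan blocks for λ):
  λ = -5: algebraic multiplicity = 4, geometric multiplicity = 3

Determining the block sizes for each eigenvalue:
  λ = -5: 3 blocks summing to 4 forces exactly one block of size 2 and the rest size 1 → block sizes [2, 1, 1]

Assembling the blocks gives a Jordan form
J =
  [-5,  1,  0,  0]
  [ 0, -5,  0,  0]
  [ 0,  0, -5,  0]
  [ 0,  0,  0, -5]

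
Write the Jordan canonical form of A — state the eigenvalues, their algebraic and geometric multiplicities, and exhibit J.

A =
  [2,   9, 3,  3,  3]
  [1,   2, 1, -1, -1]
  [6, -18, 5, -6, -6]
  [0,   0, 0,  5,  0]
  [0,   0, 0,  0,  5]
J_1(-1) ⊕ J_2(5) ⊕ J_1(5) ⊕ J_1(5)

The characteristic polynomial is
  det(x·I − A) = x^5 - 19*x^4 + 130*x^3 - 350*x^2 + 125*x + 625 = (x - 5)^4*(x + 1)

Eigenvalues and multiplicities (the geometric multiplicity of λ is n − rank(A − λI), which equals the number of Jordan blocks for λ):
  λ = -1: algebraic multiplicity = 1, geometric multiplicity = 1
  λ = 5: algebraic multiplicity = 4, geometric multiplicity = 3

Determining the block sizes for each eigenvalue:
  λ = -1: one block (gm = 1), so the single block has size am = 1 → block sizes [1]
  λ = 5: 3 blocks summing to 4 forces exactly one block of size 2 and the rest size 1 → block sizes [2, 1, 1]

Assembling the blocks gives a Jordan form
J =
  [-1, 0, 0, 0, 0]
  [ 0, 5, 1, 0, 0]
  [ 0, 0, 5, 0, 0]
  [ 0, 0, 0, 5, 0]
  [ 0, 0, 0, 0, 5]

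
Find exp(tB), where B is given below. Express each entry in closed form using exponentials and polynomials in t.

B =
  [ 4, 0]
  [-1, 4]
e^{tB} =
  [exp(4*t), 0]
  [-t*exp(4*t), exp(4*t)]

Strategy: write B = P · J · P⁻¹ where J is a Jordan canonical form, so e^{tB} = P · e^{tJ} · P⁻¹, and e^{tJ} can be computed block-by-block.

B has Jordan form
J =
  [4, 1]
  [0, 4]
(up to reordering of blocks).

Per-block formulas:
  For a 2×2 Jordan block J_2(4): exp(t · J_2(4)) = e^(4t)·(I + t·N), where N is the 2×2 nilpotent shift.

After assembling e^{tJ} and conjugating by P, we get:

e^{tB} =
  [exp(4*t), 0]
  [-t*exp(4*t), exp(4*t)]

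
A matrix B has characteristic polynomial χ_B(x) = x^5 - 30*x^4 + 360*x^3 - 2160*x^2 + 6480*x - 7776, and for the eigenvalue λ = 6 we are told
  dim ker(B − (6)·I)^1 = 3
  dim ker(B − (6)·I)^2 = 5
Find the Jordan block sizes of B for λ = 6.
Block sizes for λ = 6: [2, 2, 1]

From the dimensions of kernels of powers, the number of Jordan blocks of size at least j is d_j − d_{j−1} where d_j = dim ker(N^j) (with d_0 = 0). Computing the differences gives [3, 2].
The number of blocks of size exactly k is (#blocks of size ≥ k) − (#blocks of size ≥ k + 1), so the partition is: 1 block(s) of size 1, 2 block(s) of size 2.
In nonincreasing order the block sizes are [2, 2, 1].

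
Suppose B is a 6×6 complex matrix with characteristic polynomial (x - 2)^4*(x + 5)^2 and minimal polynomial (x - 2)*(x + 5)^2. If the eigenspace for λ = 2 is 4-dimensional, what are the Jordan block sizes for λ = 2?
Block sizes for λ = 2: [1, 1, 1, 1]

Step 1 — from the characteristic polynomial, algebraic multiplicity of λ = 2 is 4. From dim ker(B − (2)·I) = 4, there are exactly 4 Jordan blocks for λ = 2.
Step 2 — from the minimal polynomial, the factor (x − 2) tells us the largest block for λ = 2 has size 1.
Step 3 — with total size 4, 4 blocks, and largest block 1, the block sizes (in nonincreasing order) are [1, 1, 1, 1].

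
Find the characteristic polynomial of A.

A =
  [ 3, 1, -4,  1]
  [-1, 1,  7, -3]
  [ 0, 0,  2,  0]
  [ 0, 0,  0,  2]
x^4 - 8*x^3 + 24*x^2 - 32*x + 16

Expanding det(x·I − A) (e.g. by cofactor expansion or by noting that A is similar to its Jordan form J, which has the same characteristic polynomial as A) gives
  χ_A(x) = x^4 - 8*x^3 + 24*x^2 - 32*x + 16
which factors as (x - 2)^4. The eigenvalues (with algebraic multiplicities) are λ = 2 with multiplicity 4.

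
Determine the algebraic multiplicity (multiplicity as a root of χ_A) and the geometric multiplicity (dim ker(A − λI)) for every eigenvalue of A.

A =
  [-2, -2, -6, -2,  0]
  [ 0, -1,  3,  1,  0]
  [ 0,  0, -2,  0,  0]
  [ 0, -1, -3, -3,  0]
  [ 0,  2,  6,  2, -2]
λ = -2: alg = 5, geom = 4

Step 1 — factor the characteristic polynomial to read off the algebraic multiplicities:
  χ_A(x) = (x + 2)^5

Step 2 — compute geometric multiplicities via the rank-nullity identity g(λ) = n − rank(A − λI):
  rank(A − (-2)·I) = 1, so dim ker(A − (-2)·I) = n − 1 = 4

Summary:
  λ = -2: algebraic multiplicity = 5, geometric multiplicity = 4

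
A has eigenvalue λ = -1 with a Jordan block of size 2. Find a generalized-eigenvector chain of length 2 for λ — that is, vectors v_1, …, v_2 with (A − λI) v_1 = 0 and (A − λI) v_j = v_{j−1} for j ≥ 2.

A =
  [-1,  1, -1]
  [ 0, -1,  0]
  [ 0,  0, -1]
A Jordan chain for λ = -1 of length 2:
v_1 = (1, 0, 0)ᵀ
v_2 = (0, 1, 0)ᵀ

Let N = A − (-1)·I. We want v_2 with N^2 v_2 = 0 but N^1 v_2 ≠ 0; then v_{j-1} := N · v_j for j = 2, …, 2.

Pick v_2 = (0, 1, 0)ᵀ.
Then v_1 = N · v_2 = (1, 0, 0)ᵀ.

Sanity check: (A − (-1)·I) v_1 = (0, 0, 0)ᵀ = 0. ✓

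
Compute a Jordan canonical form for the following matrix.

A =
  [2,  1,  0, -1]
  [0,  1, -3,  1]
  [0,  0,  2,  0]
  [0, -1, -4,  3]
J_3(2) ⊕ J_1(2)

The characteristic polynomial is
  det(x·I − A) = x^4 - 8*x^3 + 24*x^2 - 32*x + 16 = (x - 2)^4

Eigenvalues and multiplicities (the geometric multiplicity of λ is n − rank(A − λI), which equals the number of Jordan blocks for λ):
  λ = 2: algebraic multiplicity = 4, geometric multiplicity = 2

Determining the block sizes for each eigenvalue:
  λ = 2: with am = 4 and gm = 2, the partition is not yet determined (e.g. several partitions of 4 into 2 parts exist). Let N = A − (2)·I. Computing rank(N^1) = 2, rank(N^2) = 1, rank(N^3) = 0; the number of blocks of size ≥ j is rank(N^{j−1}) − rank(N^j), giving [2, 1, 1]. So we have 1 block(s) of size 3, 1 block(s) of size 1 → block sizes [3, 1]

Assembling the blocks gives a Jordan form
J =
  [2, 1, 0, 0]
  [0, 2, 1, 0]
  [0, 0, 2, 0]
  [0, 0, 0, 2]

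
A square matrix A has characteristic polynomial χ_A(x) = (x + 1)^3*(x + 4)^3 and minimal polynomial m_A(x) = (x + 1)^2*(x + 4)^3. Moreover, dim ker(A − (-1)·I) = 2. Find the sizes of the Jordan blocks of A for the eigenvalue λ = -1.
Block sizes for λ = -1: [2, 1]

Step 1 — from the characteristic polynomial, algebraic multiplicity of λ = -1 is 3. From dim ker(A − (-1)·I) = 2, there are exactly 2 Jordan blocks for λ = -1.
Step 2 — from the minimal polynomial, the factor (x + 1)^2 tells us the largest block for λ = -1 has size 2.
Step 3 — with total size 3, 2 blocks, and largest block 2, the block sizes (in nonincreasing order) are [2, 1].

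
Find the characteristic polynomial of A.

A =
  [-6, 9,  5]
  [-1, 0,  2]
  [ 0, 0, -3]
x^3 + 9*x^2 + 27*x + 27

Expanding det(x·I − A) (e.g. by cofactor expansion or by noting that A is similar to its Jordan form J, which has the same characteristic polynomial as A) gives
  χ_A(x) = x^3 + 9*x^2 + 27*x + 27
which factors as (x + 3)^3. The eigenvalues (with algebraic multiplicities) are λ = -3 with multiplicity 3.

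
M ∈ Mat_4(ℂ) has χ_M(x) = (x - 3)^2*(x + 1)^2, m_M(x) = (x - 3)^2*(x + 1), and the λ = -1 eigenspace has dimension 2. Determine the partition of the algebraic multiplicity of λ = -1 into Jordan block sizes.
Block sizes for λ = -1: [1, 1]

Step 1 — from the characteristic polynomial, algebraic multiplicity of λ = -1 is 2. From dim ker(M − (-1)·I) = 2, there are exactly 2 Jordan blocks for λ = -1.
Step 2 — from the minimal polynomial, the factor (x + 1) tells us the largest block for λ = -1 has size 1.
Step 3 — with total size 2, 2 blocks, and largest block 1, the block sizes (in nonincreasing order) are [1, 1].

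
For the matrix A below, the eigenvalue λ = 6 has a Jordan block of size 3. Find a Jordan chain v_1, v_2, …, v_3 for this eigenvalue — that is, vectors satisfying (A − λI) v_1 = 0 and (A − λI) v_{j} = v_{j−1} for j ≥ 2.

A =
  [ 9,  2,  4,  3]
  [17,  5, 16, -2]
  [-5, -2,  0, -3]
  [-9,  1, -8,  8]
A Jordan chain for λ = 6 of length 3:
v_1 = (-1, 1, 1, -1)ᵀ
v_2 = (2, -1, -2, 1)ᵀ
v_3 = (0, 1, 0, 0)ᵀ

Let N = A − (6)·I. We want v_3 with N^3 v_3 = 0 but N^2 v_3 ≠ 0; then v_{j-1} := N · v_j for j = 3, …, 2.

Pick v_3 = (0, 1, 0, 0)ᵀ.
Then v_2 = N · v_3 = (2, -1, -2, 1)ᵀ.
Then v_1 = N · v_2 = (-1, 1, 1, -1)ᵀ.

Sanity check: (A − (6)·I) v_1 = (0, 0, 0, 0)ᵀ = 0. ✓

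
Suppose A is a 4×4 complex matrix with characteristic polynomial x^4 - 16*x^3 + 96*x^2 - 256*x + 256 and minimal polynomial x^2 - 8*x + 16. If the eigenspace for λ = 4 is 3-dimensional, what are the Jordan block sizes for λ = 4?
Block sizes for λ = 4: [2, 1, 1]

Step 1 — from the characteristic polynomial, algebraic multiplicity of λ = 4 is 4. From dim ker(A − (4)·I) = 3, there are exactly 3 Jordan blocks for λ = 4.
Step 2 — from the minimal polynomial, the factor (x − 4)^2 tells us the largest block for λ = 4 has size 2.
Step 3 — with total size 4, 3 blocks, and largest block 2, the block sizes (in nonincreasing order) are [2, 1, 1].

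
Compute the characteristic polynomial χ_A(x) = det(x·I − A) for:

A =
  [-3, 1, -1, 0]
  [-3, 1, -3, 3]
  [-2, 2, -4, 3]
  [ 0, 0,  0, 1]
x^4 + 5*x^3 + 6*x^2 - 4*x - 8

Expanding det(x·I − A) (e.g. by cofactor expansion or by noting that A is similar to its Jordan form J, which has the same characteristic polynomial as A) gives
  χ_A(x) = x^4 + 5*x^3 + 6*x^2 - 4*x - 8
which factors as (x - 1)*(x + 2)^3. The eigenvalues (with algebraic multiplicities) are λ = -2 with multiplicity 3, λ = 1 with multiplicity 1.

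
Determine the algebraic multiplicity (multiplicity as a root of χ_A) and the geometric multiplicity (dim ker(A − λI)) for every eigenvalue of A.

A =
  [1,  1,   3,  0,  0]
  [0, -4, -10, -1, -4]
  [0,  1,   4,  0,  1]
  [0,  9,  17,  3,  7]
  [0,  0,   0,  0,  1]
λ = 1: alg = 5, geom = 2

Step 1 — factor the characteristic polynomial to read off the algebraic multiplicities:
  χ_A(x) = (x - 1)^5

Step 2 — compute geometric multiplicities via the rank-nullity identity g(λ) = n − rank(A − λI):
  rank(A − (1)·I) = 3, so dim ker(A − (1)·I) = n − 3 = 2

Summary:
  λ = 1: algebraic multiplicity = 5, geometric multiplicity = 2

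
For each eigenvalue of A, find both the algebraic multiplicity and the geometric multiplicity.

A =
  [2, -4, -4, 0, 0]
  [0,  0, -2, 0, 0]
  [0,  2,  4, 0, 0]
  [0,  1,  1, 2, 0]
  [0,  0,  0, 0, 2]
λ = 2: alg = 5, geom = 4

Step 1 — factor the characteristic polynomial to read off the algebraic multiplicities:
  χ_A(x) = (x - 2)^5

Step 2 — compute geometric multiplicities via the rank-nullity identity g(λ) = n − rank(A − λI):
  rank(A − (2)·I) = 1, so dim ker(A − (2)·I) = n − 1 = 4

Summary:
  λ = 2: algebraic multiplicity = 5, geometric multiplicity = 4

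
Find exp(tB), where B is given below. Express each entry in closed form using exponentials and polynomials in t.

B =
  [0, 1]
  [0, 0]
e^{tB} =
  [1, t]
  [0, 1]

Strategy: write B = P · J · P⁻¹ where J is a Jordan canonical form, so e^{tB} = P · e^{tJ} · P⁻¹, and e^{tJ} can be computed block-by-block.

B has Jordan form
J =
  [0, 1]
  [0, 0]
(up to reordering of blocks).

Per-block formulas:
  For a 2×2 Jordan block J_2(0): exp(t · J_2(0)) = e^(0t)·(I + t·N), where N is the 2×2 nilpotent shift.

After assembling e^{tJ} and conjugating by P, we get:

e^{tB} =
  [1, t]
  [0, 1]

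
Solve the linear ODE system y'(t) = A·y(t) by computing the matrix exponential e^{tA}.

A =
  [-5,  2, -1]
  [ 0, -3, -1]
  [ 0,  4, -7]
e^{tA} =
  [exp(-5*t), 2*t*exp(-5*t), -t*exp(-5*t)]
  [0, 2*t*exp(-5*t) + exp(-5*t), -t*exp(-5*t)]
  [0, 4*t*exp(-5*t), -2*t*exp(-5*t) + exp(-5*t)]

Strategy: write A = P · J · P⁻¹ where J is a Jordan canonical form, so e^{tA} = P · e^{tJ} · P⁻¹, and e^{tJ} can be computed block-by-block.

A has Jordan form
J =
  [-5,  1,  0]
  [ 0, -5,  0]
  [ 0,  0, -5]
(up to reordering of blocks).

Per-block formulas:
  For a 1×1 block at λ = -5: exp(t · [-5]) = [e^(-5t)].
  For a 2×2 Jordan block J_2(-5): exp(t · J_2(-5)) = e^(-5t)·(I + t·N), where N is the 2×2 nilpotent shift.

After assembling e^{tJ} and conjugating by P, we get:

e^{tA} =
  [exp(-5*t), 2*t*exp(-5*t), -t*exp(-5*t)]
  [0, 2*t*exp(-5*t) + exp(-5*t), -t*exp(-5*t)]
  [0, 4*t*exp(-5*t), -2*t*exp(-5*t) + exp(-5*t)]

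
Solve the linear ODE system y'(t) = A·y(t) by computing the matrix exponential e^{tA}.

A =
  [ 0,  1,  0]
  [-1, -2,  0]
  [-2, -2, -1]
e^{tA} =
  [t*exp(-t) + exp(-t), t*exp(-t), 0]
  [-t*exp(-t), -t*exp(-t) + exp(-t), 0]
  [-2*t*exp(-t), -2*t*exp(-t), exp(-t)]

Strategy: write A = P · J · P⁻¹ where J is a Jordan canonical form, so e^{tA} = P · e^{tJ} · P⁻¹, and e^{tJ} can be computed block-by-block.

A has Jordan form
J =
  [-1,  1,  0]
  [ 0, -1,  0]
  [ 0,  0, -1]
(up to reordering of blocks).

Per-block formulas:
  For a 2×2 Jordan block J_2(-1): exp(t · J_2(-1)) = e^(-1t)·(I + t·N), where N is the 2×2 nilpotent shift.
  For a 1×1 block at λ = -1: exp(t · [-1]) = [e^(-1t)].

After assembling e^{tJ} and conjugating by P, we get:

e^{tA} =
  [t*exp(-t) + exp(-t), t*exp(-t), 0]
  [-t*exp(-t), -t*exp(-t) + exp(-t), 0]
  [-2*t*exp(-t), -2*t*exp(-t), exp(-t)]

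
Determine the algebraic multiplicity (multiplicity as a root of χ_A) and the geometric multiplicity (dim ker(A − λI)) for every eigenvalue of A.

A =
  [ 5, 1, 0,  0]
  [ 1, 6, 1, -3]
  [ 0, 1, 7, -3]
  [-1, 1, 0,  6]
λ = 6: alg = 4, geom = 2

Step 1 — factor the characteristic polynomial to read off the algebraic multiplicities:
  χ_A(x) = (x - 6)^4

Step 2 — compute geometric multiplicities via the rank-nullity identity g(λ) = n − rank(A − λI):
  rank(A − (6)·I) = 2, so dim ker(A − (6)·I) = n − 2 = 2

Summary:
  λ = 6: algebraic multiplicity = 4, geometric multiplicity = 2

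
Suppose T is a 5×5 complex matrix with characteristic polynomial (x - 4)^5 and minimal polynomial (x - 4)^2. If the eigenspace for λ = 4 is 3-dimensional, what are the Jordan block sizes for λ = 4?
Block sizes for λ = 4: [2, 2, 1]

Step 1 — from the characteristic polynomial, algebraic multiplicity of λ = 4 is 5. From dim ker(T − (4)·I) = 3, there are exactly 3 Jordan blocks for λ = 4.
Step 2 — from the minimal polynomial, the factor (x − 4)^2 tells us the largest block for λ = 4 has size 2.
Step 3 — with total size 5, 3 blocks, and largest block 2, the block sizes (in nonincreasing order) are [2, 2, 1].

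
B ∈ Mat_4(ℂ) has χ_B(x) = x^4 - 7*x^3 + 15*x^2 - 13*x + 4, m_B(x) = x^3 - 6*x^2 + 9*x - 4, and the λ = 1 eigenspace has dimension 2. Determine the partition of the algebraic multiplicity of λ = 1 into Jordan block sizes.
Block sizes for λ = 1: [2, 1]

Step 1 — from the characteristic polynomial, algebraic multiplicity of λ = 1 is 3. From dim ker(B − (1)·I) = 2, there are exactly 2 Jordan blocks for λ = 1.
Step 2 — from the minimal polynomial, the factor (x − 1)^2 tells us the largest block for λ = 1 has size 2.
Step 3 — with total size 3, 2 blocks, and largest block 2, the block sizes (in nonincreasing order) are [2, 1].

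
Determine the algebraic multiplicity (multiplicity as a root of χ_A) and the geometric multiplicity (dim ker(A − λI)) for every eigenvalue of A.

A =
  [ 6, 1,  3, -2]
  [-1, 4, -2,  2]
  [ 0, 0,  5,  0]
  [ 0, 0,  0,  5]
λ = 5: alg = 4, geom = 2

Step 1 — factor the characteristic polynomial to read off the algebraic multiplicities:
  χ_A(x) = (x - 5)^4

Step 2 — compute geometric multiplicities via the rank-nullity identity g(λ) = n − rank(A − λI):
  rank(A − (5)·I) = 2, so dim ker(A − (5)·I) = n − 2 = 2

Summary:
  λ = 5: algebraic multiplicity = 4, geometric multiplicity = 2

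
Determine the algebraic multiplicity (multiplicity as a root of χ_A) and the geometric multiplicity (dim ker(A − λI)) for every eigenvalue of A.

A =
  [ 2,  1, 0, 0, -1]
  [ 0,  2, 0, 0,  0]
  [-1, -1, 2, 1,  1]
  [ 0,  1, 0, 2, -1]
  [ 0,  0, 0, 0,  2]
λ = 2: alg = 5, geom = 3

Step 1 — factor the characteristic polynomial to read off the algebraic multiplicities:
  χ_A(x) = (x - 2)^5

Step 2 — compute geometric multiplicities via the rank-nullity identity g(λ) = n − rank(A − λI):
  rank(A − (2)·I) = 2, so dim ker(A − (2)·I) = n − 2 = 3

Summary:
  λ = 2: algebraic multiplicity = 5, geometric multiplicity = 3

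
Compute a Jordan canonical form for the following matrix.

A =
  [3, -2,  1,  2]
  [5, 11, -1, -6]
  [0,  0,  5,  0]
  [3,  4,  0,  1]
J_3(5) ⊕ J_1(5)

The characteristic polynomial is
  det(x·I − A) = x^4 - 20*x^3 + 150*x^2 - 500*x + 625 = (x - 5)^4

Eigenvalues and multiplicities (the geometric multiplicity of λ is n − rank(A − λI), which equals the number of Jordan blocks for λ):
  λ = 5: algebraic multiplicity = 4, geometric multiplicity = 2

Determining the block sizes for each eigenvalue:
  λ = 5: with am = 4 and gm = 2, the partition is not yet determined (e.g. several partitions of 4 into 2 parts exist). Let N = A − (5)·I. Computing rank(N^1) = 2, rank(N^2) = 1, rank(N^3) = 0; the number of blocks of size ≥ j is rank(N^{j−1}) − rank(N^j), giving [2, 1, 1]. So we have 1 block(s) of size 3, 1 block(s) of size 1 → block sizes [3, 1]

Assembling the blocks gives a Jordan form
J =
  [5, 1, 0, 0]
  [0, 5, 1, 0]
  [0, 0, 5, 0]
  [0, 0, 0, 5]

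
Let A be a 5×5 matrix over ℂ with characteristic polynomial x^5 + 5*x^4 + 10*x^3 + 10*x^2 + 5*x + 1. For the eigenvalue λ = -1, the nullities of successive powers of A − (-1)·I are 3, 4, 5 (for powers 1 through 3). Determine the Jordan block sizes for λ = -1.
Block sizes for λ = -1: [3, 1, 1]

From the dimensions of kernels of powers, the number of Jordan blocks of size at least j is d_j − d_{j−1} where d_j = dim ker(N^j) (with d_0 = 0). Computing the differences gives [3, 1, 1].
The number of blocks of size exactly k is (#blocks of size ≥ k) − (#blocks of size ≥ k + 1), so the partition is: 2 block(s) of size 1, 1 block(s) of size 3.
In nonincreasing order the block sizes are [3, 1, 1].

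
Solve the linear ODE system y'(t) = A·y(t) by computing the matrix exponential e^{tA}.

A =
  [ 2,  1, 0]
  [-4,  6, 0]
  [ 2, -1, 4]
e^{tA} =
  [-2*t*exp(4*t) + exp(4*t), t*exp(4*t), 0]
  [-4*t*exp(4*t), 2*t*exp(4*t) + exp(4*t), 0]
  [2*t*exp(4*t), -t*exp(4*t), exp(4*t)]

Strategy: write A = P · J · P⁻¹ where J is a Jordan canonical form, so e^{tA} = P · e^{tJ} · P⁻¹, and e^{tJ} can be computed block-by-block.

A has Jordan form
J =
  [4, 1, 0]
  [0, 4, 0]
  [0, 0, 4]
(up to reordering of blocks).

Per-block formulas:
  For a 1×1 block at λ = 4: exp(t · [4]) = [e^(4t)].
  For a 2×2 Jordan block J_2(4): exp(t · J_2(4)) = e^(4t)·(I + t·N), where N is the 2×2 nilpotent shift.

After assembling e^{tJ} and conjugating by P, we get:

e^{tA} =
  [-2*t*exp(4*t) + exp(4*t), t*exp(4*t), 0]
  [-4*t*exp(4*t), 2*t*exp(4*t) + exp(4*t), 0]
  [2*t*exp(4*t), -t*exp(4*t), exp(4*t)]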